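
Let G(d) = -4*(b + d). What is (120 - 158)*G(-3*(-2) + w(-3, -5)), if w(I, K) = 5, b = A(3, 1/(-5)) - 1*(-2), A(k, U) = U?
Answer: 9728/5 ≈ 1945.6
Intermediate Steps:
b = 9/5 (b = 1/(-5) - 1*(-2) = -1/5 + 2 = 9/5 ≈ 1.8000)
G(d) = -36/5 - 4*d (G(d) = -4*(9/5 + d) = -36/5 - 4*d)
(120 - 158)*G(-3*(-2) + w(-3, -5)) = (120 - 158)*(-36/5 - 4*(-3*(-2) + 5)) = -38*(-36/5 - 4*(6 + 5)) = -38*(-36/5 - 4*11) = -38*(-36/5 - 44) = -38*(-256/5) = 9728/5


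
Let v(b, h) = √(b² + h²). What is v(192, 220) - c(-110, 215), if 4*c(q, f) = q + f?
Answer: 1063/4 ≈ 265.75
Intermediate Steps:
c(q, f) = f/4 + q/4 (c(q, f) = (q + f)/4 = (f + q)/4 = f/4 + q/4)
v(192, 220) - c(-110, 215) = √(192² + 220²) - ((¼)*215 + (¼)*(-110)) = √(36864 + 48400) - (215/4 - 55/2) = √85264 - 1*105/4 = 292 - 105/4 = 1063/4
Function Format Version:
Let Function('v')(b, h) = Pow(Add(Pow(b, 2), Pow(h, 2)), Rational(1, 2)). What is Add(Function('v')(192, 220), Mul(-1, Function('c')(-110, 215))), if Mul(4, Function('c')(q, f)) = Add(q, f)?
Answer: Rational(1063, 4) ≈ 265.75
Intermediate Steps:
Function('c')(q, f) = Add(Mul(Rational(1, 4), f), Mul(Rational(1, 4), q)) (Function('c')(q, f) = Mul(Rational(1, 4), Add(q, f)) = Mul(Rational(1, 4), Add(f, q)) = Add(Mul(Rational(1, 4), f), Mul(Rational(1, 4), q)))
Add(Function('v')(192, 220), Mul(-1, Function('c')(-110, 215))) = Add(Pow(Add(Pow(192, 2), Pow(220, 2)), Rational(1, 2)), Mul(-1, Add(Mul(Rational(1, 4), 215), Mul(Rational(1, 4), -110)))) = Add(Pow(Add(36864, 48400), Rational(1, 2)), Mul(-1, Add(Rational(215, 4), Rational(-55, 2)))) = Add(Pow(85264, Rational(1, 2)), Mul(-1, Rational(105, 4))) = Add(292, Rational(-105, 4)) = Rational(1063, 4)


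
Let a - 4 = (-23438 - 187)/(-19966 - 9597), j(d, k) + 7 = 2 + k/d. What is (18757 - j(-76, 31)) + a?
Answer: 42165935561/2246788 ≈ 18767.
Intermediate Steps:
j(d, k) = -5 + k/d (j(d, k) = -7 + (2 + k/d) = -5 + k/d)
a = 141877/29563 (a = 4 + (-23438 - 187)/(-19966 - 9597) = 4 - 23625/(-29563) = 4 - 23625*(-1/29563) = 4 + 23625/29563 = 141877/29563 ≈ 4.7991)
(18757 - j(-76, 31)) + a = (18757 - (-5 + 31/(-76))) + 141877/29563 = (18757 - (-5 + 31*(-1/76))) + 141877/29563 = (18757 - (-5 - 31/76)) + 141877/29563 = (18757 - 1*(-411/76)) + 141877/29563 = (18757 + 411/76) + 141877/29563 = 1425943/76 + 141877/29563 = 42165935561/2246788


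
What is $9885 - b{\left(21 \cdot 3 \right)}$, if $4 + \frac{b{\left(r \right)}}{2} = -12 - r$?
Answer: $10043$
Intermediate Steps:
$b{\left(r \right)} = -32 - 2 r$ ($b{\left(r \right)} = -8 + 2 \left(-12 - r\right) = -8 - \left(24 + 2 r\right) = -32 - 2 r$)
$9885 - b{\left(21 \cdot 3 \right)} = 9885 - \left(-32 - 2 \cdot 21 \cdot 3\right) = 9885 - \left(-32 - 126\right) = 9885 - -158 = 9885 + 158 = 10043$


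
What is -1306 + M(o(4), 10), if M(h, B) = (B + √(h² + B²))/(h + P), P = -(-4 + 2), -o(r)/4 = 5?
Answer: -11759/9 - 5*√5/9 ≈ -1307.8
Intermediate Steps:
o(r) = -20 (o(r) = -4*5 = -20)
P = 2 (P = -1*(-2) = 2)
M(h, B) = (B + √(B² + h²))/(2 + h) (M(h, B) = (B + √(h² + B²))/(h + 2) = (B + √(B² + h²))/(2 + h))
-1306 + M(o(4), 10) = -1306 + (10 + √(10² + (-20)²))/(2 - 20) = -1306 + (10 + √(100 + 400))/(-18) = -1306 - (10 + √500)/18 = -1306 - (10 + 10*√5)/18 = -1306 + (-5/9 - 5*√5/9) = -11759/9 - 5*√5/9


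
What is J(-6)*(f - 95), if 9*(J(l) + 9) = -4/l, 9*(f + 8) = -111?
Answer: 83386/81 ≈ 1029.5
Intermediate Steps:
f = -61/3 (f = -8 + (⅑)*(-111) = -8 - 37/3 = -61/3 ≈ -20.333)
J(l) = -9 - 4/(9*l) (J(l) = -9 + (-4/l)/9 = -9 - 4/(9*l))
J(-6)*(f - 95) = (-9 - 4/9/(-6))*(-61/3 - 95) = (-9 - 4/9*(-⅙))*(-346/3) = (-9 + 2/27)*(-346/3) = -241/27*(-346/3) = 83386/81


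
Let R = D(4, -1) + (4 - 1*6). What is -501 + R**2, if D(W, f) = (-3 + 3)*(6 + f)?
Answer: -497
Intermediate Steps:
D(W, f) = 0 (D(W, f) = 0*(6 + f) = 0)
R = -2 (R = 0 + (4 - 1*6) = 0 + (4 - 6) = 0 - 2 = -2)
-501 + R**2 = -501 + (-2)**2 = -501 + 4 = -497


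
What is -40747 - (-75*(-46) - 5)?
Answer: -44192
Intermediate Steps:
-40747 - (-75*(-46) - 5) = -40747 - (3450 - 5) = -40747 - 1*3445 = -40747 - 3445 = -44192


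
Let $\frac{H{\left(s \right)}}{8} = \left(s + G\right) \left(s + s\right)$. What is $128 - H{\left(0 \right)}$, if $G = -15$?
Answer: $128$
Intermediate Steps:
$H{\left(s \right)} = 16 s \left(-15 + s\right)$ ($H{\left(s \right)} = 8 \left(s - 15\right) \left(s + s\right) = 8 \left(-15 + s\right) 2 s = 8 \cdot 2 s \left(-15 + s\right) = 16 s \left(-15 + s\right)$)
$128 - H{\left(0 \right)} = 128 - 16 \cdot 0 \left(-15 + 0\right) = 128 - 16 \cdot 0 \left(-15\right) = 128 - 0 = 128 + 0 = 128$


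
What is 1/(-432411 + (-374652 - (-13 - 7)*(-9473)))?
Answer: -1/996523 ≈ -1.0035e-6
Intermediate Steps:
1/(-432411 + (-374652 - (-13 - 7)*(-9473))) = 1/(-432411 + (-374652 - (-20)*(-9473))) = 1/(-432411 + (-374652 - 1*189460)) = 1/(-432411 + (-374652 - 189460)) = 1/(-432411 - 564112) = 1/(-996523) = -1/996523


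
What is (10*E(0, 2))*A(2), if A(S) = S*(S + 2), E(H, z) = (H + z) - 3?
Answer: -80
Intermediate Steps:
E(H, z) = -3 + H + z
A(S) = S*(2 + S)
(10*E(0, 2))*A(2) = (10*(-3 + 0 + 2))*(2*(2 + 2)) = (10*(-1))*(2*4) = -10*8 = -80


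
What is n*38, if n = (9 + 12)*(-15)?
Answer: -11970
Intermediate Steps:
n = -315 (n = 21*(-15) = -315)
n*38 = -315*38 = -11970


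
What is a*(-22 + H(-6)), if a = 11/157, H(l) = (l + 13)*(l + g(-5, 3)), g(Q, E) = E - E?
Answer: -704/157 ≈ -4.4841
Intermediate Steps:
g(Q, E) = 0
H(l) = l*(13 + l) (H(l) = (l + 13)*(l + 0) = (13 + l)*l = l*(13 + l))
a = 11/157 (a = 11*(1/157) = 11/157 ≈ 0.070064)
a*(-22 + H(-6)) = 11*(-22 - 6*(13 - 6))/157 = 11*(-22 - 6*7)/157 = 11*(-22 - 42)/157 = (11/157)*(-64) = -704/157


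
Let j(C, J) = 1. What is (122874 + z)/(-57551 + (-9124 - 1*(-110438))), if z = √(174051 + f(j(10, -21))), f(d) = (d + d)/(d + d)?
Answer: 122874/43763 + 2*√43513/43763 ≈ 2.8172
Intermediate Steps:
f(d) = 1 (f(d) = (2*d)/((2*d)) = (2*d)*(1/(2*d)) = 1)
z = 2*√43513 (z = √(174051 + 1) = √174052 = 2*√43513 ≈ 417.20)
(122874 + z)/(-57551 + (-9124 - 1*(-110438))) = (122874 + 2*√43513)/(-57551 + (-9124 - 1*(-110438))) = (122874 + 2*√43513)/(-57551 + (-9124 + 110438)) = (122874 + 2*√43513)/(-57551 + 101314) = (122874 + 2*√43513)/43763 = (122874 + 2*√43513)*(1/43763) = 122874/43763 + 2*√43513/43763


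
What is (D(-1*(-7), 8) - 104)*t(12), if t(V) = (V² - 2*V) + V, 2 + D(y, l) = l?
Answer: -12936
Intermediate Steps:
D(y, l) = -2 + l
t(V) = V² - V
(D(-1*(-7), 8) - 104)*t(12) = ((-2 + 8) - 104)*(12*(-1 + 12)) = (6 - 104)*(12*11) = -98*132 = -12936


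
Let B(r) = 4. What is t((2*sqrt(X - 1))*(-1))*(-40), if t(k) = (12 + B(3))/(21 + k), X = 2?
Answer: -640/19 ≈ -33.684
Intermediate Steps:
t(k) = 16/(21 + k) (t(k) = (12 + 4)/(21 + k) = 16/(21 + k))
t((2*sqrt(X - 1))*(-1))*(-40) = (16/(21 + (2*sqrt(2 - 1))*(-1)))*(-40) = (16/(21 + (2*sqrt(1))*(-1)))*(-40) = (16/(21 + (2*1)*(-1)))*(-40) = (16/(21 + 2*(-1)))*(-40) = (16/(21 - 2))*(-40) = (16/19)*(-40) = -640/19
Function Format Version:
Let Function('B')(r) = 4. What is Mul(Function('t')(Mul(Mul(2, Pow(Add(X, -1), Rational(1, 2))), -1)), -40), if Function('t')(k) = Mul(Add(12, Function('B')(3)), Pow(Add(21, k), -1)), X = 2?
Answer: Rational(-640, 19) ≈ -33.684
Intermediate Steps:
Function('t')(k) = Mul(16, Pow(Add(21, k), -1)) (Function('t')(k) = Mul(Add(12, 4), Pow(Add(21, k), -1)) = Mul(16, Pow(Add(21, k), -1)))
Mul(Function('t')(Mul(Mul(2, Pow(Add(X, -1), Rational(1, 2))), -1)), -40) = Mul(Mul(16, Pow(Add(21, Mul(Mul(2, Pow(Add(2, -1), Rational(1, 2))), -1)), -1)), -40) = Mul(Mul(16, Pow(Add(21, Mul(Mul(2, Pow(1, Rational(1, 2))), -1)), -1)), -40) = Mul(Mul(16, Pow(Add(21, Mul(Mul(2, 1), -1)), -1)), -40) = Mul(Mul(16, Pow(Add(21, Mul(2, -1)), -1)), -40) = Mul(Mul(16, Pow(Add(21, -2), -1)), -40) = Mul(Mul(16, Pow(19, -1)), -40) = Mul(Mul(16, Rational(1, 19)), -40) = Mul(Rational(16, 19), -40) = Rational(-640, 19)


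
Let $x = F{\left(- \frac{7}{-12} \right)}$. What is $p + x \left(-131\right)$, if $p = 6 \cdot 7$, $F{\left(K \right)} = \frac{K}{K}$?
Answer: $-89$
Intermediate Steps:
$F{\left(K \right)} = 1$
$x = 1$
$p = 42$
$p + x \left(-131\right) = 42 + 1 \left(-131\right) = 42 - 131 = -89$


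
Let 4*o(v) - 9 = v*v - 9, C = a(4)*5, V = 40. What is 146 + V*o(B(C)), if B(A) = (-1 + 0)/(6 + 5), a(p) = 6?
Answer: 17676/121 ≈ 146.08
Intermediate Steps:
C = 30 (C = 6*5 = 30)
B(A) = -1/11
o(v) = v²/4 (o(v) = 9/4 + (v*v - 9)/4 = 9/4 + (v² - 9)/4 = 9/4 + (-9 + v²)/4 = 9/4 + (-9/4 + v²/4) = v²/4)
146 + V*o(B(C)) = 146 + 40*((-1/11)²/4) = 146 + 40*((¼)*(1/121)) = 146 + 40*(1/484) = 146 + 10/121 = 17676/121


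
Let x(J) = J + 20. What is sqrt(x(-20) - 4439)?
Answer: I*sqrt(4439) ≈ 66.626*I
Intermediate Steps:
x(J) = 20 + J
sqrt(x(-20) - 4439) = sqrt((20 - 20) - 4439) = sqrt(0 - 4439) = sqrt(-4439) = I*sqrt(4439)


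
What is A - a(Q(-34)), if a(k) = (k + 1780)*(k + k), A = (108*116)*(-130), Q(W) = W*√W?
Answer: -1550032 + 121040*I*√34 ≈ -1.55e+6 + 7.0578e+5*I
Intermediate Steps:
Q(W) = W^(3/2)
A = -1628640 (A = 12528*(-130) = -1628640)
a(k) = 2*k*(1780 + k) (a(k) = (1780 + k)*(2*k) = 2*k*(1780 + k))
A - a(Q(-34)) = -1628640 - 2*(-34)^(3/2)*(1780 + (-34)^(3/2)) = -1628640 - 2*(-34*I*√34)*(1780 - 34*I*√34) = -1628640 - (-68)*I*√34*(1780 - 34*I*√34) = -1628640 + 68*I*√34*(1780 - 34*I*√34)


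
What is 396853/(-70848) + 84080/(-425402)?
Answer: -87389479873/15069440448 ≈ -5.7991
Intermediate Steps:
396853/(-70848) + 84080/(-425402) = 396853*(-1/70848) + 84080*(-1/425402) = -396853/70848 - 42040/212701 = -87389479873/15069440448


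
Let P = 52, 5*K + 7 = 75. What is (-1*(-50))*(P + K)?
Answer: 3280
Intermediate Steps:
K = 68/5 (K = -7/5 + (⅕)*75 = -7/5 + 15 = 68/5 ≈ 13.600)
(-1*(-50))*(P + K) = (-1*(-50))*(52 + 68/5) = 50*(328/5) = 3280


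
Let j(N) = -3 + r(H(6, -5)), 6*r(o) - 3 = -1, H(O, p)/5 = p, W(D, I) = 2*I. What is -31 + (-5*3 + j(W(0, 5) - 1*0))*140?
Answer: -7513/3 ≈ -2504.3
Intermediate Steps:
H(O, p) = 5*p
r(o) = ⅓ (r(o) = ½ + (⅙)*(-1) = ½ - ⅙ = ⅓)
j(N) = -8/3 (j(N) = -3 + ⅓ = -8/3)
-31 + (-5*3 + j(W(0, 5) - 1*0))*140 = -31 + (-5*3 - 8/3)*140 = -31 + (-15 - 8/3)*140 = -31 - 53/3*140 = -31 - 7420/3 = -7513/3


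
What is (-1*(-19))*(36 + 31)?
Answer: 1273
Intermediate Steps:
(-1*(-19))*(36 + 31) = 19*67 = 1273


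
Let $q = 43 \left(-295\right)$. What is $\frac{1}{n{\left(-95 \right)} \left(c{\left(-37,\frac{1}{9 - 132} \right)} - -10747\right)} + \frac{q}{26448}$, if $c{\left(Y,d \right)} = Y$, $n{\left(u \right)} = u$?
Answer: $- \frac{113213857}{236048400} \approx -0.47962$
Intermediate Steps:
$q = -12685$
$\frac{1}{n{\left(-95 \right)} \left(c{\left(-37,\frac{1}{9 - 132} \right)} - -10747\right)} + \frac{q}{26448} = \frac{1}{\left(-95\right) \left(-37 - -10747\right)} - \frac{12685}{26448} = - \frac{1}{95 \left(-37 + 10747\right)} - \frac{12685}{26448} = - \frac{1}{95 \cdot 10710} - \frac{12685}{26448} = \left(- \frac{1}{95}\right) \frac{1}{10710} - \frac{12685}{26448} = - \frac{1}{1017450} - \frac{12685}{26448} = - \frac{113213857}{236048400}$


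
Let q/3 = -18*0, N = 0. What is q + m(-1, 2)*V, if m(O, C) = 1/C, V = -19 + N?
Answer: -19/2 ≈ -9.5000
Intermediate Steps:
q = 0 (q = 3*(-18*0) = 3*0 = 0)
V = -19 (V = -19 + 0 = -19)
q + m(-1, 2)*V = 0 - 19/2 = -19/2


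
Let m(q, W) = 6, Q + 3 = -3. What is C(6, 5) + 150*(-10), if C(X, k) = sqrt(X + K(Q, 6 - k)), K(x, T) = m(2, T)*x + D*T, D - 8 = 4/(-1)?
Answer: -1500 + I*sqrt(26) ≈ -1500.0 + 5.099*I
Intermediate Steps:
Q = -6 (Q = -3 - 3 = -6)
D = 4 (D = 8 + 4/(-1) = 8 + 4*(-1) = 8 - 4 = 4)
K(x, T) = 4*T + 6*x (K(x, T) = 6*x + 4*T = 4*T + 6*x)
C(X, k) = sqrt(-12 + X - 4*k) (C(X, k) = sqrt(X + (4*(6 - k) + 6*(-6))) = sqrt(X + ((24 - 4*k) - 36)) = sqrt(X + (-12 - 4*k)) = sqrt(-12 + X - 4*k))
C(6, 5) + 150*(-10) = sqrt(-12 + 6 - 4*5) + 150*(-10) = sqrt(-12 + 6 - 20) - 1500 = sqrt(-26) - 1500 = I*sqrt(26) - 1500 = -1500 + I*sqrt(26)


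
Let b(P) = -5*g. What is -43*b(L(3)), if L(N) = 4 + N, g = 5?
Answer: 1075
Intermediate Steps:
b(P) = -25 (b(P) = -5*5 = -25)
-43*b(L(3)) = -43*(-25) = 1075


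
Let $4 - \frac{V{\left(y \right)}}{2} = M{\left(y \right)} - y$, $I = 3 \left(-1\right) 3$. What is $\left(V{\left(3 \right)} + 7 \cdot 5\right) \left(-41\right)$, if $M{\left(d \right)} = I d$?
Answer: $-4223$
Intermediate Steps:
$I = -9$ ($I = \left(-3\right) 3 = -9$)
$M{\left(d \right)} = - 9 d$
$V{\left(y \right)} = 8 + 20 y$ ($V{\left(y \right)} = 8 - 2 \left(- 9 y - y\right) = 8 - 2 \left(- 10 y\right) = 8 + 20 y$)
$\left(V{\left(3 \right)} + 7 \cdot 5\right) \left(-41\right) = \left(\left(8 + 20 \cdot 3\right) + 7 \cdot 5\right) \left(-41\right) = \left(\left(8 + 60\right) + 35\right) \left(-41\right) = \left(68 + 35\right) \left(-41\right) = 103 \left(-41\right) = -4223$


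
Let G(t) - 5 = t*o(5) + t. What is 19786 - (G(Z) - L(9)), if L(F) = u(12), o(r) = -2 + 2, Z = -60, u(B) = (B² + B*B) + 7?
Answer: 20136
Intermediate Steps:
u(B) = 7 + 2*B² (u(B) = (B² + B²) + 7 = 2*B² + 7 = 7 + 2*B²)
o(r) = 0
G(t) = 5 + t (G(t) = 5 + (t*0 + t) = 5 + (0 + t) = 5 + t)
L(F) = 295 (L(F) = 7 + 2*12² = 7 + 2*144 = 7 + 288 = 295)
19786 - (G(Z) - L(9)) = 19786 - ((5 - 60) - 1*295) = 19786 - (-55 - 295) = 19786 - 1*(-350) = 19786 + 350 = 20136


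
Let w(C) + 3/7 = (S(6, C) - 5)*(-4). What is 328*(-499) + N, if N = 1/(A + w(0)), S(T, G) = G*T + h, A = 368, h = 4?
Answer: -425710865/2601 ≈ -1.6367e+5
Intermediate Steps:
S(T, G) = 4 + G*T (S(T, G) = G*T + 4 = 4 + G*T)
w(C) = 25/7 - 24*C (w(C) = -3/7 + ((4 + C*6) - 5)*(-4) = -3/7 + ((4 + 6*C) - 5)*(-4) = -3/7 + (-1 + 6*C)*(-4) = -3/7 + (4 - 24*C) = 25/7 - 24*C)
N = 7/2601 (N = 1/(368 + (25/7 - 24*0)) = 1/(368 + (25/7 + 0)) = 1/(368 + 25/7) = 1/(2601/7) = 7/2601 ≈ 0.0026913)
328*(-499) + N = 328*(-499) + 7/2601 = -163672 + 7/2601 = -425710865/2601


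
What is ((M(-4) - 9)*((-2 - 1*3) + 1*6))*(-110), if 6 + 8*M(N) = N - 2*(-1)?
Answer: 1100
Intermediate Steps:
M(N) = -½ + N/8 (M(N) = -¾ + (N - 2*(-1))/8 = -¾ + (N + 2)/8 = -¾ + (2 + N)/8 = -¾ + (¼ + N/8) = -½ + N/8)
((M(-4) - 9)*((-2 - 1*3) + 1*6))*(-110) = (((-½ + (⅛)*(-4)) - 9)*((-2 - 1*3) + 1*6))*(-110) = (((-½ - ½) - 9)*((-2 - 3) + 6))*(-110) = ((-1 - 9)*(-5 + 6))*(-110) = -10*1*(-110) = -10*(-110) = 1100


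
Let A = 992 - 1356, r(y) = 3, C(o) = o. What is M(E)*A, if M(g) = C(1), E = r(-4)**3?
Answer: -364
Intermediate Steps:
E = 27 (E = 3**3 = 27)
M(g) = 1
A = -364
M(E)*A = 1*(-364) = -364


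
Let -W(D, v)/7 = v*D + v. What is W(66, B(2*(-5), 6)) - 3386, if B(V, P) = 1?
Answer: -3855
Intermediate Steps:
W(D, v) = -7*v - 7*D*v (W(D, v) = -7*(v*D + v) = -7*(D*v + v) = -7*(v + D*v) = -7*v - 7*D*v)
W(66, B(2*(-5), 6)) - 3386 = -7*1*(1 + 66) - 3386 = -7*1*67 - 3386 = -469 - 3386 = -3855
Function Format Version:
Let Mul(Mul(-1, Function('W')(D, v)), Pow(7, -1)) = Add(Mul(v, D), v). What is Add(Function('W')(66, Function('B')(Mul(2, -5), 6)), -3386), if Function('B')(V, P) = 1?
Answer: -3855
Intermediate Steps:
Function('W')(D, v) = Add(Mul(-7, v), Mul(-7, D, v)) (Function('W')(D, v) = Mul(-7, Add(Mul(v, D), v)) = Mul(-7, Add(Mul(D, v), v)) = Mul(-7, Add(v, Mul(D, v))) = Add(Mul(-7, v), Mul(-7, D, v)))
Add(Function('W')(66, Function('B')(Mul(2, -5), 6)), -3386) = Add(Mul(-7, 1, Add(1, 66)), -3386) = Add(Mul(-7, 1, 67), -3386) = Add(-469, -3386) = -3855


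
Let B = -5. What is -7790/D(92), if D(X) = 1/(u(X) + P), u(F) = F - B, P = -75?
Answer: -171380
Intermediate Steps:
u(F) = 5 + F (u(F) = F - 1*(-5) = F + 5 = 5 + F)
D(X) = 1/(-70 + X) (D(X) = 1/((5 + X) - 75) = 1/(-70 + X))
-7790/D(92) = -7790/(1/(-70 + 92)) = -7790/(1/22) = -7790/1/22 = -7790*22 = -171380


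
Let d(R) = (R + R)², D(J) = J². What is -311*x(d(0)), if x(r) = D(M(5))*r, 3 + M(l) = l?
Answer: 0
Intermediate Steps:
M(l) = -3 + l
d(R) = 4*R² (d(R) = (2*R)² = 4*R²)
x(r) = 4*r (x(r) = (-3 + 5)²*r = 2²*r = 4*r)
-311*x(d(0)) = -1244*4*0² = -1244*4*0 = -1244*0 = -311*0 = 0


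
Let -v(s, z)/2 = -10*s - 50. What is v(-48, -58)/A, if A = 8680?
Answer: -43/434 ≈ -0.099078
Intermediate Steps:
v(s, z) = 100 + 20*s (v(s, z) = -2*(-10*s - 50) = -2*(-50 - 10*s) = 100 + 20*s)
v(-48, -58)/A = (100 + 20*(-48))/8680 = (100 - 960)*(1/8680) = -860*1/8680 = -43/434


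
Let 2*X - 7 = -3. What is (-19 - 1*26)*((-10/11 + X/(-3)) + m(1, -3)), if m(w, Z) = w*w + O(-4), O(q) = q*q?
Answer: -7635/11 ≈ -694.09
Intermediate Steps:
O(q) = q**2
X = 2 (X = 7/2 + (1/2)*(-3) = 7/2 - 3/2 = 2)
m(w, Z) = 16 + w**2 (m(w, Z) = w*w + (-4)**2 = w**2 + 16 = 16 + w**2)
(-19 - 1*26)*((-10/11 + X/(-3)) + m(1, -3)) = (-19 - 1*26)*((-10/11 + 2/(-3)) + (16 + 1**2)) = (-19 - 26)*((-10*1/11 + 2*(-1/3)) + (16 + 1)) = -45*((-10/11 - 2/3) + 17) = -45*(-52/33 + 17) = -45*509/33 = -7635/11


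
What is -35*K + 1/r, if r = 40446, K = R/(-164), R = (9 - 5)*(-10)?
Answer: -14156059/1658286 ≈ -8.5366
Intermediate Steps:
R = -40 (R = 4*(-10) = -40)
K = 10/41 (K = -40/(-164) = -40*(-1/164) = 10/41 ≈ 0.24390)
-35*K + 1/r = -35*10/41 + 1/40446 = -350/41 + 1/40446 = -14156059/1658286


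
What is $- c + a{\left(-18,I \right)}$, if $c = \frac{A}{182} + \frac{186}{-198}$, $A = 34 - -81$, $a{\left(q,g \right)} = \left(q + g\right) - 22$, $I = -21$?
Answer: $- \frac{364519}{6006} \approx -60.692$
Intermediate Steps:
$a{\left(q,g \right)} = -22 + g + q$ ($a{\left(q,g \right)} = \left(g + q\right) - 22 = -22 + g + q$)
$A = 115$ ($A = 34 + 81 = 115$)
$c = - \frac{1847}{6006}$ ($c = \frac{115}{182} + \frac{186}{-198} = 115 \cdot \frac{1}{182} + 186 \left(- \frac{1}{198}\right) = \frac{115}{182} - \frac{31}{33} = - \frac{1847}{6006} \approx -0.30753$)
$- c + a{\left(-18,I \right)} = \left(-1\right) \left(- \frac{1847}{6006}\right) - 61 = \frac{1847}{6006} - 61 = - \frac{364519}{6006}$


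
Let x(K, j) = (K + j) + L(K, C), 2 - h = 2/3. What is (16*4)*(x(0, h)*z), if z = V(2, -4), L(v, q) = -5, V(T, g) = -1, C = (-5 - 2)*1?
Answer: 704/3 ≈ 234.67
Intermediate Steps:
C = -7 (C = -7*1 = -7)
h = 4/3 (h = 2 - 2/3 = 4/3 ≈ 1.3333)
z = -1
x(K, j) = -5 + K + j (x(K, j) = (K + j) - 5 = -5 + K + j)
(16*4)*(x(0, h)*z) = (16*4)*((-5 + 0 + 4/3)*(-1)) = 64*(-11/3*(-1)) = 64*(11/3) = 704/3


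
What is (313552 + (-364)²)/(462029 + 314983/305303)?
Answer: 68089896272/70529577385 ≈ 0.96541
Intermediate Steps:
(313552 + (-364)²)/(462029 + 314983/305303) = (313552 + 132496)/(462029 + 314983*(1/305303)) = 446048/(462029 + 314983/305303) = 446048/(141059154770/305303) = 446048*(305303/141059154770) = 68089896272/70529577385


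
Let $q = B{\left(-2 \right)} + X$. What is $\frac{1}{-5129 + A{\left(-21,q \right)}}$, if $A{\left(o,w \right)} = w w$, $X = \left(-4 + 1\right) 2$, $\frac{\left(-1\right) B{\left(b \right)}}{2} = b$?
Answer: $- \frac{1}{5125} \approx -0.00019512$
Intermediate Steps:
$B{\left(b \right)} = - 2 b$
$X = -6$ ($X = \left(-3\right) 2 = -6$)
$q = -2$ ($q = \left(-2\right) \left(-2\right) - 6 = 4 - 6 = -2$)
$A{\left(o,w \right)} = w^{2}$
$\frac{1}{-5129 + A{\left(-21,q \right)}} = \frac{1}{-5129 + \left(-2\right)^{2}} = \frac{1}{-5129 + 4} = \frac{1}{-5125} = - \frac{1}{5125}$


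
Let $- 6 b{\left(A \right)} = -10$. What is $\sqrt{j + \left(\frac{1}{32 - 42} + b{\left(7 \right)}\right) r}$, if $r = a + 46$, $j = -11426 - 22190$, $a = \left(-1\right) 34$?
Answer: $\frac{13 i \sqrt{4970}}{5} \approx 183.3 i$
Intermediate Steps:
$b{\left(A \right)} = \frac{5}{3}$ ($b{\left(A \right)} = \left(- \frac{1}{6}\right) \left(-10\right) = \frac{5}{3}$)
$a = -34$
$j = -33616$ ($j = -11426 - 22190 = -33616$)
$r = 12$ ($r = -34 + 46 = 12$)
$\sqrt{j + \left(\frac{1}{32 - 42} + b{\left(7 \right)}\right) r} = \sqrt{-33616 + \left(\frac{1}{32 - 42} + \frac{5}{3}\right) 12} = \sqrt{-33616 + \left(\frac{1}{-10} + \frac{5}{3}\right) 12} = \sqrt{-33616 + \left(- \frac{1}{10} + \frac{5}{3}\right) 12} = \sqrt{-33616 + \frac{47}{30} \cdot 12} = \sqrt{-33616 + \frac{94}{5}} = \sqrt{- \frac{167986}{5}} = \frac{13 i \sqrt{4970}}{5}$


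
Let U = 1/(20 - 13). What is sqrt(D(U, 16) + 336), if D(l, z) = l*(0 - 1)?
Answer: sqrt(16457)/7 ≈ 18.326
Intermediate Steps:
U = 1/7 ≈ 0.14286
D(l, z) = -l (D(l, z) = l*(-1) = -l)
sqrt(D(U, 16) + 336) = sqrt(-1*1/7 + 336) = sqrt(-1/7 + 336) = sqrt(2351/7) = sqrt(16457)/7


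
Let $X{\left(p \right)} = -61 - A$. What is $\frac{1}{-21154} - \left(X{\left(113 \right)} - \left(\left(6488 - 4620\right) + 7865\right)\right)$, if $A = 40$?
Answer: $\frac{208028435}{21154} \approx 9834.0$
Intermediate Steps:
$X{\left(p \right)} = -101$ ($X{\left(p \right)} = -61 - 40 = -101$)
$\frac{1}{-21154} - \left(X{\left(113 \right)} - \left(\left(6488 - 4620\right) + 7865\right)\right) = \frac{1}{-21154} - \left(-101 - \left(\left(6488 - 4620\right) + 7865\right)\right) = - \frac{1}{21154} - \left(-101 - \left(1868 + 7865\right)\right) = - \frac{1}{21154} - \left(-101 - 9733\right) = - \frac{1}{21154} - -9834 = - \frac{1}{21154} + 9834 = \frac{208028435}{21154}$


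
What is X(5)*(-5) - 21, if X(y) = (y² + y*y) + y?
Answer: -296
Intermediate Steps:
X(y) = y + 2*y² (X(y) = (y² + y²) + y = 2*y² + y = y + 2*y²)
X(5)*(-5) - 21 = (5*(1 + 2*5))*(-5) - 21 = (5*(1 + 10))*(-5) - 21 = (5*11)*(-5) - 21 = 55*(-5) - 21 = -275 - 21 = -296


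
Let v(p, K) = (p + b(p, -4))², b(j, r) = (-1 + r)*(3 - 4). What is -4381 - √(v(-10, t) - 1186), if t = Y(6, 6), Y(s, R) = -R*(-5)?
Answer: -4381 - 3*I*√129 ≈ -4381.0 - 34.073*I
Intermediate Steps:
Y(s, R) = 5*R
t = 30 (t = 5*6 = 30)
b(j, r) = 1 - r (b(j, r) = (-1 + r)*(-1) = 1 - r)
v(p, K) = (5 + p)² (v(p, K) = (p + (1 - 1*(-4)))² = (p + (1 + 4))² = (p + 5)² = (5 + p)²)
-4381 - √(v(-10, t) - 1186) = -4381 - √((5 - 10)² - 1186) = -4381 - √((-5)² - 1186) = -4381 - √(25 - 1186) = -4381 - √(-1161) = -4381 - 3*I*√129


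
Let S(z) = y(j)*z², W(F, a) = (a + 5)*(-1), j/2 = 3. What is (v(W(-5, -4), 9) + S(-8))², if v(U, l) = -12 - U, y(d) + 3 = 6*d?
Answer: 4414201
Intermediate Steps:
j = 6 (j = 2*3 = 6)
y(d) = -3 + 6*d
W(F, a) = -5 - a (W(F, a) = (5 + a)*(-1) = -5 - a)
S(z) = 33*z² (S(z) = (-3 + 6*6)*z² = (-3 + 36)*z² = 33*z²)
(v(W(-5, -4), 9) + S(-8))² = ((-12 - (-5 - 1*(-4))) + 33*(-8)²)² = ((-12 - (-5 + 4)) + 33*64)² = ((-12 - 1*(-1)) + 2112)² = ((-12 + 1) + 2112)² = (-11 + 2112)² = 2101² = 4414201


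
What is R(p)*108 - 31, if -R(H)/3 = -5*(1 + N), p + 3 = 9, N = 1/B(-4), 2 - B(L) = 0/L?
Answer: 2399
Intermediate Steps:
B(L) = 2 (B(L) = 2 - 0/L = 2 - 1*0 = 2 + 0 = 2)
N = 1/2 ≈ 0.50000
p = 6 (p = -3 + 9 = 6)
R(H) = 45/2 (R(H) = -(-15)*(1 + 1/2) = -(-15)*3/2 = -3*(-15/2) = 45/2)
R(p)*108 - 31 = (45/2)*108 - 31 = 2430 - 31 = 2399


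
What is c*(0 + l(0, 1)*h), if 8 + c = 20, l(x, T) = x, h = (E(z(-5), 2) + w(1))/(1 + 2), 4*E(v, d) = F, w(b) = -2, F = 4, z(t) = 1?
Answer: 0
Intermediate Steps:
E(v, d) = 1 (E(v, d) = (¼)*4 = 1)
h = -⅓ (h = (1 - 2)/(1 + 2) = -1/3 = -1*⅓ = -⅓ ≈ -0.33333)
c = 12 (c = -8 + 20 = 12)
c*(0 + l(0, 1)*h) = 12*(0 + 0*(-⅓)) = 12*(0 + 0) = 12*0 = 0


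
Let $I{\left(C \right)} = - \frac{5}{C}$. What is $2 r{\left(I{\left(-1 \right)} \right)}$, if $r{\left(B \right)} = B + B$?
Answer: $20$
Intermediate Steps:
$r{\left(B \right)} = 2 B$
$2 r{\left(I{\left(-1 \right)} \right)} = 2 \cdot 2 \left(- \frac{5}{-1}\right) = 2 \cdot 2 \left(\left(-5\right) \left(-1\right)\right) = 2 \cdot 2 \cdot 5 = 2 \cdot 10 = 20$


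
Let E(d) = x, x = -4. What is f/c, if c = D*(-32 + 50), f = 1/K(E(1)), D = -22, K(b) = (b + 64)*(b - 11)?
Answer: 1/356400 ≈ 2.8058e-6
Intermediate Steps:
E(d) = -4
K(b) = (-11 + b)*(64 + b) (K(b) = (64 + b)*(-11 + b) = (-11 + b)*(64 + b))
f = -1/900 (f = 1/(-704 + (-4)**2 + 53*(-4)) = 1/(-704 + 16 - 212) = 1/(-900) = -1/900 ≈ -0.0011111)
c = -396 (c = -22*(-32 + 50) = -22*18 = -396)
f/c = -1/900/(-396) = -1/900*(-1/396) = 1/356400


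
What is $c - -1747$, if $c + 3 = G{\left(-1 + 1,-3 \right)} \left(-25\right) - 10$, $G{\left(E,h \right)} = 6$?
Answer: $1584$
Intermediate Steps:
$c = -163$ ($c = -3 + \left(6 \left(-25\right) - 10\right) = -3 - 160 = -163$)
$c - -1747 = -163 - -1747 = -163 + 1747 = 1584$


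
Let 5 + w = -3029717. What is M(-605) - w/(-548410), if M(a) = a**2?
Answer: 100364370264/274205 ≈ 3.6602e+5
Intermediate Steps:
w = -3029722 (w = -5 - 3029717 = -3029722)
M(-605) - w/(-548410) = (-605)**2 - (-3029722)/(-548410) = 366025 - (-3029722)*(-1)/548410 = 366025 - 1*1514861/274205 = 366025 - 1514861/274205 = 100364370264/274205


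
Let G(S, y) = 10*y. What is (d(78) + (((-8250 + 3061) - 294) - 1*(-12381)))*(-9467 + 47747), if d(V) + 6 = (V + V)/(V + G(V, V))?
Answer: 263832720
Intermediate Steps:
d(V) = -64/11 (d(V) = -6 + (V + V)/(V + 10*V) = -6 + (2*V)/((11*V)) = -6 + (2*V)*(1/(11*V)) = -6 + 2/11 = -64/11)
(d(78) + (((-8250 + 3061) - 294) - 1*(-12381)))*(-9467 + 47747) = (-64/11 + (((-8250 + 3061) - 294) - 1*(-12381)))*(-9467 + 47747) = (-64/11 + ((-5189 - 294) + 12381))*38280 = (-64/11 + (-5483 + 12381))*38280 = (-64/11 + 6898)*38280 = (75814/11)*38280 = 263832720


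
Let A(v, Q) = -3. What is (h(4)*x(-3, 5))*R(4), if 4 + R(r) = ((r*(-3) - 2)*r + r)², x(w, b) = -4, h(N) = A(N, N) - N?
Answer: 75600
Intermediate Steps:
h(N) = -3 - N
R(r) = -4 + (r + r*(-2 - 3*r))² (R(r) = -4 + ((r*(-3) - 2)*r + r)² = -4 + ((-3*r - 2)*r + r)² = -4 + ((-2 - 3*r)*r + r)² = -4 + (r*(-2 - 3*r) + r)² = -4 + (r + r*(-2 - 3*r))²)
(h(4)*x(-3, 5))*R(4) = ((-3 - 1*4)*(-4))*(-4 + 4²*(1 + 3*4)²) = ((-3 - 4)*(-4))*(-4 + 16*(1 + 12)²) = (-7*(-4))*(-4 + 16*13²) = 28*(-4 + 16*169) = 28*(-4 + 2704) = 28*2700 = 75600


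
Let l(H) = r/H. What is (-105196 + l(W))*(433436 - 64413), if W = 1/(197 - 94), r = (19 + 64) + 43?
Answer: -34030563014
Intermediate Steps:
r = 126 (r = 83 + 43 = 126)
W = 1/103 ≈ 0.0097087
l(H) = 126/H
(-105196 + l(W))*(433436 - 64413) = (-105196 + 126/(1/103))*(433436 - 64413) = (-105196 + 126*103)*369023 = (-105196 + 12978)*369023 = -92218*369023 = -34030563014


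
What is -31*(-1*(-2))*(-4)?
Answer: 248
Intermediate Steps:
-31*(-1*(-2))*(-4) = -62*(-4) = -31*(-8) = 248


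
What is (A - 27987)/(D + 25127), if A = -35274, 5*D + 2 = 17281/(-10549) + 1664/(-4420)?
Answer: -25783602075/10240809772 ≈ -2.5177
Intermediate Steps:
D = -327253/407575 (D = -⅖ + (17281/(-10549) + 1664/(-4420))/5 = -⅖ + (17281*(-1/10549) + 1664*(-1/4420))/5 = -⅖ + (-1571/959 - 32/85)/5 = -⅖ + (⅕)*(-164223/81515) = -⅖ - 164223/407575 = -327253/407575 ≈ -0.80293)
(A - 27987)/(D + 25127) = (-35274 - 27987)/(-327253/407575 + 25127) = -63261/10240809772/407575 = -63261*407575/10240809772 = -25783602075/10240809772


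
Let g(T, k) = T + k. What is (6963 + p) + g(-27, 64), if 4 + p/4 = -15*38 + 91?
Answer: 5068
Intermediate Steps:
p = -1932 (p = -16 + 4*(-15*38 + 91) = -16 + 4*(-570 + 91) = -16 + 4*(-479) = -16 - 1916 = -1932)
(6963 + p) + g(-27, 64) = (6963 - 1932) + (-27 + 64) = 5031 + 37 = 5068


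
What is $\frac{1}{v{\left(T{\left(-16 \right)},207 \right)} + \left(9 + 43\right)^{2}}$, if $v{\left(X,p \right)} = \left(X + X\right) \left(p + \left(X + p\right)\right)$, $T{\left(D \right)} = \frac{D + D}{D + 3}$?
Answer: $\frac{169}{803472} \approx 0.00021034$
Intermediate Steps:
$T{\left(D \right)} = \frac{2 D}{3 + D}$
$v{\left(X,p \right)} = 2 X \left(X + 2 p\right)$
$\frac{1}{v{\left(T{\left(-16 \right)},207 \right)} + \left(9 + 43\right)^{2}} = \frac{1}{2 \cdot 2 \left(-16\right) \frac{1}{3 - 16} \left(2 \left(-16\right) \frac{1}{3 - 16} + 2 \cdot 207\right) + \left(9 + 43\right)^{2}} = \frac{1}{2 \cdot 2 \left(-16\right) \frac{1}{-13} \left(2 \left(-16\right) \frac{1}{-13} + 414\right) + 52^{2}} = \frac{1}{2 \cdot 2 \left(-16\right) \left(- \frac{1}{13}\right) \left(2 \left(-16\right) \left(- \frac{1}{13}\right) + 414\right) + 2704} = \frac{1}{2 \cdot \frac{32}{13} \left(\frac{32}{13} + 414\right) + 2704} = \frac{1}{2 \cdot \frac{32}{13} \cdot \frac{5414}{13} + 2704} = \frac{1}{\frac{346496}{169} + 2704} = \frac{1}{\frac{803472}{169}} = \frac{169}{803472}$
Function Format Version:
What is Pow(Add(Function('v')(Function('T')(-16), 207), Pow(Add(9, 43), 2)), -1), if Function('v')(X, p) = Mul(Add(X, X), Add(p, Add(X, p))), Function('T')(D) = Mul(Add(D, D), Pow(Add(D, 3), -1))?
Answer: Rational(169, 803472) ≈ 0.00021034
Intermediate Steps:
Function('T')(D) = Mul(2, D, Pow(Add(3, D), -1)) (Function('T')(D) = Mul(Mul(2, D), Pow(Add(3, D), -1)) = Mul(2, D, Pow(Add(3, D), -1)))
Function('v')(X, p) = Mul(2, X, Add(X, Mul(2, p))) (Function('v')(X, p) = Mul(Mul(2, X), Add(X, Mul(2, p))) = Mul(2, X, Add(X, Mul(2, p))))
Pow(Add(Function('v')(Function('T')(-16), 207), Pow(Add(9, 43), 2)), -1) = Pow(Add(Mul(2, Mul(2, -16, Pow(Add(3, -16), -1)), Add(Mul(2, -16, Pow(Add(3, -16), -1)), Mul(2, 207))), Pow(Add(9, 43), 2)), -1) = Pow(Add(Mul(2, Mul(2, -16, Pow(-13, -1)), Add(Mul(2, -16, Pow(-13, -1)), 414)), Pow(52, 2)), -1) = Pow(Add(Mul(2, Mul(2, -16, Rational(-1, 13)), Add(Mul(2, -16, Rational(-1, 13)), 414)), 2704), -1) = Pow(Add(Mul(2, Rational(32, 13), Add(Rational(32, 13), 414)), 2704), -1) = Pow(Add(Mul(2, Rational(32, 13), Rational(5414, 13)), 2704), -1) = Pow(Add(Rational(346496, 169), 2704), -1) = Pow(Rational(803472, 169), -1) = Rational(169, 803472)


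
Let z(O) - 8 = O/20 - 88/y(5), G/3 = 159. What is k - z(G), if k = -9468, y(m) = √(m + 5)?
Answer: -189997/20 + 44*√10/5 ≈ -9472.0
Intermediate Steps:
y(m) = √(5 + m)
G = 477 (G = 3*159 = 477)
z(O) = 8 - 44*√10/5 + O/20 (z(O) = 8 + (O/20 - 88/√(5 + 5)) = 8 + (O*(1/20) - 88*√10/10) = 8 + (O/20 - 44*√10/5) = 8 + (-44*√10/5 + O/20) = 8 - 44*√10/5 + O/20)
k - z(G) = -9468 - (8 - 44*√10/5 + (1/20)*477) = -9468 - (8 - 44*√10/5 + 477/20) = -9468 - (637/20 - 44*√10/5) = -9468 + (-637/20 + 44*√10/5) = -189997/20 + 44*√10/5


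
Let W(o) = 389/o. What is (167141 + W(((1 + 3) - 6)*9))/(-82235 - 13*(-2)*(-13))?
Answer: -3008149/1486314 ≈ -2.0239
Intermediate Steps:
(167141 + W(((1 + 3) - 6)*9))/(-82235 - 13*(-2)*(-13)) = (167141 + 389/((((1 + 3) - 6)*9)))/(-82235 - 13*(-2)*(-13)) = (167141 + 389/(((4 - 6)*9)))/(-82235 + 26*(-13)) = (167141 + 389/((-2*9)))/(-82235 - 338) = (167141 + 389/(-18))/(-82573) = (167141 + 389*(-1/18))*(-1/82573) = (167141 - 389/18)*(-1/82573) = (3008149/18)*(-1/82573) = -3008149/1486314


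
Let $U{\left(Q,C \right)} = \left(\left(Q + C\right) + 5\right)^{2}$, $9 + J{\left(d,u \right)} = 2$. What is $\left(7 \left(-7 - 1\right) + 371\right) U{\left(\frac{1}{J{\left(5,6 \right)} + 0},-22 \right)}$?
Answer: $\frac{648000}{7} \approx 92571.0$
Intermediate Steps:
$J{\left(d,u \right)} = -7$ ($J{\left(d,u \right)} = -9 + 2 = -7$)
$U{\left(Q,C \right)} = \left(5 + C + Q\right)^{2}$ ($U{\left(Q,C \right)} = \left(\left(C + Q\right) + 5\right)^{2} = \left(5 + C + Q\right)^{2}$)
$\left(7 \left(-7 - 1\right) + 371\right) U{\left(\frac{1}{J{\left(5,6 \right)} + 0},-22 \right)} = \left(7 \left(-7 - 1\right) + 371\right) \left(5 - 22 + \frac{1}{-7 + 0}\right)^{2} = \left(7 \left(-8\right) + 371\right) \left(5 - 22 + \frac{1}{-7}\right)^{2} = \left(-56 + 371\right) \left(5 - 22 - \frac{1}{7}\right)^{2} = 315 \left(- \frac{120}{7}\right)^{2} = 315 \cdot \frac{14400}{49} = \frac{648000}{7}$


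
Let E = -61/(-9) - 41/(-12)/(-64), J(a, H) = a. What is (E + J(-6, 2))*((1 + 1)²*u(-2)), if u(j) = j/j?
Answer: 1669/576 ≈ 2.8976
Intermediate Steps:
E = 15493/2304 (E = -61*(-⅑) - 41*(-1/12)*(-1/64) = 61/9 + (41/12)*(-1/64) = 61/9 - 41/768 = 15493/2304 ≈ 6.7244)
u(j) = 1
(E + J(-6, 2))*((1 + 1)²*u(-2)) = (15493/2304 - 6)*((1 + 1)²*1) = 1669*(2²*1)/2304 = 1669*(4*1)/2304 = (1669/2304)*4 = 1669/576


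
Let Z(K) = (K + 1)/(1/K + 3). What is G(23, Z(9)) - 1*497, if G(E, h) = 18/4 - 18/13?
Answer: -12841/26 ≈ -493.88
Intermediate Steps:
Z(K) = (1 + K)/(3 + 1/K)
G(E, h) = 81/26 (G(E, h) = 18*(1/4) - 18*1/13 = 9/2 - 18/13 = 81/26)
G(23, Z(9)) - 1*497 = 81/26 - 1*497 = 81/26 - 497 = -12841/26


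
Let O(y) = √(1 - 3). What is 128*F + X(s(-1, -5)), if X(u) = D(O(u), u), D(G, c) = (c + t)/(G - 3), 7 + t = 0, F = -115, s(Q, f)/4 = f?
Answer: -161839/11 + 27*I*√2/11 ≈ -14713.0 + 3.4713*I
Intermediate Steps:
s(Q, f) = 4*f
O(y) = I*√2 (O(y) = √(-2) = I*√2)
t = -7 (t = -7 + 0 = -7)
D(G, c) = (-7 + c)/(-3 + G) (D(G, c) = (c - 7)/(G - 3) = (-7 + c)/(-3 + G))
X(u) = (-7 + u)/(-3 + I*√2)
128*F + X(s(-1, -5)) = 128*(-115) - (-7 + 4*(-5))/(3 - I*√2) = -14720 - (-7 - 20)/(3 - I*√2) = -14720 - 1*(-27)/(3 - I*√2) = -14720 + 27/(3 - I*√2)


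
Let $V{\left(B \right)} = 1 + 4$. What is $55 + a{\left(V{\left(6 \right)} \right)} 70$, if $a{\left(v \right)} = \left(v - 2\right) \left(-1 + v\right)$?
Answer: $895$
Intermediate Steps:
$V{\left(B \right)} = 5$
$a{\left(v \right)} = \left(-1 + v\right) \left(-2 + v\right)$ ($a{\left(v \right)} = \left(-2 + v\right) \left(-1 + v\right) = \left(-1 + v\right) \left(-2 + v\right)$)
$55 + a{\left(V{\left(6 \right)} \right)} 70 = 55 + \left(2 + 5^{2} - 15\right) 70 = 55 + \left(2 + 25 - 15\right) 70 = 55 + 12 \cdot 70 = 55 + 840 = 895$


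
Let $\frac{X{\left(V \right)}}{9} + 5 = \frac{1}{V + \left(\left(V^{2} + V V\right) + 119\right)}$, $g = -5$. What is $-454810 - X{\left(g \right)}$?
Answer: $- \frac{74581469}{164} \approx -4.5477 \cdot 10^{5}$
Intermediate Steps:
$X{\left(V \right)} = -45 + \frac{9}{119 + V + 2 V^{2}}$ ($X{\left(V \right)} = -45 + \frac{9}{V + \left(\left(V^{2} + V V\right) + 119\right)} = -45 + \frac{9}{V + \left(\left(V^{2} + V^{2}\right) + 119\right)} = -45 + \frac{9}{V + \left(2 V^{2} + 119\right)} = -45 + \frac{9}{V + \left(119 + 2 V^{2}\right)} = -45 + \frac{9}{119 + V + 2 V^{2}}$)
$-454810 - X{\left(g \right)} = -454810 - \frac{9 \left(-594 - 10 \left(-5\right)^{2} - -25\right)}{119 - 5 + 2 \left(-5\right)^{2}} = -454810 - \frac{9 \left(-594 - 250 + 25\right)}{119 - 5 + 2 \cdot 25} = -454810 - \frac{9 \left(-594 - 250 + 25\right)}{119 - 5 + 50} = -454810 - 9 \cdot \frac{1}{164} \left(-819\right) = -454810 - - \frac{7371}{164} = -454810 + \frac{7371}{164} = - \frac{74581469}{164}$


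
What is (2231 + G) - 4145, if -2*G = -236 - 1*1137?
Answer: -2455/2 ≈ -1227.5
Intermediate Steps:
G = 1373/2 (G = -(-236 - 1*1137)/2 = -(-236 - 1137)/2 = -1/2*(-1373) = 1373/2 ≈ 686.50)
(2231 + G) - 4145 = (2231 + 1373/2) - 4145 = 5835/2 - 4145 = -2455/2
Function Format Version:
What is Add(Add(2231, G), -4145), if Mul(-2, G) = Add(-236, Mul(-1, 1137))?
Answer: Rational(-2455, 2) ≈ -1227.5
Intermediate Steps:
G = Rational(1373, 2) (G = Mul(Rational(-1, 2), Add(-236, Mul(-1, 1137))) = Mul(Rational(-1, 2), Add(-236, -1137)) = Mul(Rational(-1, 2), -1373) = Rational(1373, 2) ≈ 686.50)
Add(Add(2231, G), -4145) = Add(Add(2231, Rational(1373, 2)), -4145) = Add(Rational(5835, 2), -4145) = Rational(-2455, 2)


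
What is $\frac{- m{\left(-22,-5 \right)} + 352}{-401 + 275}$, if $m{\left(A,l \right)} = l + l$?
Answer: $- \frac{181}{63} \approx -2.873$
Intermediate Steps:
$m{\left(A,l \right)} = 2 l$
$\frac{- m{\left(-22,-5 \right)} + 352}{-401 + 275} = \frac{- 2 \left(-5\right) + 352}{-401 + 275} = \frac{\left(-1\right) \left(-10\right) + 352}{-126} = \left(10 + 352\right) \left(- \frac{1}{126}\right) = 362 \left(- \frac{1}{126}\right) = - \frac{181}{63}$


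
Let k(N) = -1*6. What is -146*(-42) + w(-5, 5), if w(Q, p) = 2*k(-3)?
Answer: 6120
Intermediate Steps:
k(N) = -6
w(Q, p) = -12 (w(Q, p) = 2*(-6) = -12)
-146*(-42) + w(-5, 5) = -146*(-42) - 12 = 6132 - 12 = 6120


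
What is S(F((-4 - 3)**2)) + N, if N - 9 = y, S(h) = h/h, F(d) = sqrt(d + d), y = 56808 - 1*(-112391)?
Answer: 169209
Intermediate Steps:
y = 169199 (y = 56808 + 112391 = 169199)
F(d) = sqrt(2)*sqrt(d) (F(d) = sqrt(2*d) = sqrt(2)*sqrt(d))
S(h) = 1
N = 169208 (N = 9 + 169199 = 169208)
S(F((-4 - 3)**2)) + N = 1 + 169208 = 169209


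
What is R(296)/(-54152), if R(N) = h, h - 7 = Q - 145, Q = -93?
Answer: 33/7736 ≈ 0.0042658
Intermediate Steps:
h = -231 (h = 7 + (-93 - 145) = 7 - 238 = -231)
R(N) = -231
R(296)/(-54152) = -231/(-54152) = -231*(-1/54152) = 33/7736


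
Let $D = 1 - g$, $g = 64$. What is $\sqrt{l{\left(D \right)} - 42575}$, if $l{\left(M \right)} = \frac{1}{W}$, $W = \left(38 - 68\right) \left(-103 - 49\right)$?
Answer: $\frac{i \sqrt{55330469715}}{1140} \approx 206.34 i$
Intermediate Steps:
$D = -63$ ($D = 1 - 64 = -63$)
$W = 4560$ ($W = \left(-30\right) \left(-152\right) = 4560$)
$l{\left(M \right)} = \frac{1}{4560}$
$\sqrt{l{\left(D \right)} - 42575} = \sqrt{\frac{1}{4560} - 42575} = \sqrt{- \frac{194141999}{4560}} = \frac{i \sqrt{55330469715}}{1140}$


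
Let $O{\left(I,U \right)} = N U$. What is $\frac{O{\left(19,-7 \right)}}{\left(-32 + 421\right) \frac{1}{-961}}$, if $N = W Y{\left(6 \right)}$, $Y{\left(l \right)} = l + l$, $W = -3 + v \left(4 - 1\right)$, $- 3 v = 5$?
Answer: $- \frac{645792}{389} \approx -1660.1$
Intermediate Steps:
$v = - \frac{5}{3}$ ($v = \left(- \frac{1}{3}\right) 5 = - \frac{5}{3} \approx -1.6667$)
$W = -8$ ($W = -3 - \frac{5 \left(4 - 1\right)}{3} = -3 - 5 = -8$)
$Y{\left(l \right)} = 2 l$
$N = -96$ ($N = - 8 \cdot 2 \cdot 6 = \left(-8\right) 12 = -96$)
$O{\left(I,U \right)} = - 96 U$
$\frac{O{\left(19,-7 \right)}}{\left(-32 + 421\right) \frac{1}{-961}} = \frac{\left(-96\right) \left(-7\right)}{\left(-32 + 421\right) \frac{1}{-961}} = \frac{672}{389 \left(- \frac{1}{961}\right)} = \frac{672}{- \frac{389}{961}} = 672 \left(- \frac{961}{389}\right) = - \frac{645792}{389}$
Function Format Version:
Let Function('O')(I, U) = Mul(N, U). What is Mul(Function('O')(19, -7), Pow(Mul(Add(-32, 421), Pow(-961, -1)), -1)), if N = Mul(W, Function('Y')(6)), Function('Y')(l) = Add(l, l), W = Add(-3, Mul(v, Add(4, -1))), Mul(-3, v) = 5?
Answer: Rational(-645792, 389) ≈ -1660.1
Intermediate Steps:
v = Rational(-5, 3) (v = Mul(Rational(-1, 3), 5) = Rational(-5, 3) ≈ -1.6667)
W = -8 (W = Add(-3, Mul(Rational(-5, 3), Add(4, -1))) = Add(-3, Mul(Rational(-5, 3), 3)) = Add(-3, -5) = -8)
Function('Y')(l) = Mul(2, l)
N = -96 (N = Mul(-8, Mul(2, 6)) = Mul(-8, 12) = -96)
Function('O')(I, U) = Mul(-96, U)
Mul(Function('O')(19, -7), Pow(Mul(Add(-32, 421), Pow(-961, -1)), -1)) = Mul(Mul(-96, -7), Pow(Mul(Add(-32, 421), Pow(-961, -1)), -1)) = Mul(672, Pow(Mul(389, Rational(-1, 961)), -1)) = Mul(672, Pow(Rational(-389, 961), -1)) = Mul(672, Rational(-961, 389)) = Rational(-645792, 389)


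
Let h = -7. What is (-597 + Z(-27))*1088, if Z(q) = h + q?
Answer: -686528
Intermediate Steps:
Z(q) = -7 + q
(-597 + Z(-27))*1088 = (-597 + (-7 - 27))*1088 = (-597 - 34)*1088 = -631*1088 = -686528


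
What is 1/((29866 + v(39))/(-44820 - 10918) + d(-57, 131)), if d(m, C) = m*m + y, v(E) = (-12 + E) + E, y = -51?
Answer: 27869/89110096 ≈ 0.00031275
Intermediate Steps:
v(E) = -12 + 2*E
d(m, C) = -51 + m² (d(m, C) = m*m - 51 = m² - 51 = -51 + m²)
1/((29866 + v(39))/(-44820 - 10918) + d(-57, 131)) = 1/((29866 + (-12 + 2*39))/(-44820 - 10918) + (-51 + (-57)²)) = 1/((29866 + (-12 + 78))/(-55738) + (-51 + 3249)) = 1/((29866 + 66)*(-1/55738) + 3198) = 1/(29932*(-1/55738) + 3198) = 1/(-14966/27869 + 3198) = 1/(89110096/27869) = 27869/89110096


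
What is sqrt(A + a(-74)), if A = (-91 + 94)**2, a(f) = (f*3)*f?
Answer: sqrt(16437) ≈ 128.21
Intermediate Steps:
a(f) = 3*f**2 (a(f) = (3*f)*f = 3*f**2)
A = 9 (A = 3**2 = 9)
sqrt(A + a(-74)) = sqrt(9 + 3*(-74)**2) = sqrt(9 + 3*5476) = sqrt(9 + 16428) = sqrt(16437)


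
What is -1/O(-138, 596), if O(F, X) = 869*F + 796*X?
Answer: -1/354494 ≈ -2.8209e-6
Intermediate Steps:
O(F, X) = 796*X + 869*F
-1/O(-138, 596) = -1/(796*596 + 869*(-138)) = -1/(474416 - 119922) = -1/354494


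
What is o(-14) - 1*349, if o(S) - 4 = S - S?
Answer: -345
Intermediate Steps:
o(S) = 4 (o(S) = 4 + (S - S) = 4 + 0 = 4)
o(-14) - 1*349 = 4 - 1*349 = 4 - 349 = -345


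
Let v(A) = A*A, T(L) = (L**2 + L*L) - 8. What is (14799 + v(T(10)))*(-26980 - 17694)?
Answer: -2307992862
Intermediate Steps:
T(L) = -8 + 2*L**2 (T(L) = (L**2 + L**2) - 8 = 2*L**2 - 8 = -8 + 2*L**2)
v(A) = A**2
(14799 + v(T(10)))*(-26980 - 17694) = (14799 + (-8 + 2*10**2)**2)*(-26980 - 17694) = (14799 + (-8 + 2*100)**2)*(-44674) = (14799 + (-8 + 200)**2)*(-44674) = (14799 + 192**2)*(-44674) = (14799 + 36864)*(-44674) = 51663*(-44674) = -2307992862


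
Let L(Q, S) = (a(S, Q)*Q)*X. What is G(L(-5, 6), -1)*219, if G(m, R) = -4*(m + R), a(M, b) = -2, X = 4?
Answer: -34164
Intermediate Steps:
L(Q, S) = -8*Q (L(Q, S) = -2*Q*4 = -8*Q)
G(m, R) = -4*R - 4*m (G(m, R) = -4*(R + m) = -4*R - 4*m)
G(L(-5, 6), -1)*219 = (-4*(-1) - (-32)*(-5))*219 = (4 - 4*40)*219 = (4 - 160)*219 = -156*219 = -34164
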